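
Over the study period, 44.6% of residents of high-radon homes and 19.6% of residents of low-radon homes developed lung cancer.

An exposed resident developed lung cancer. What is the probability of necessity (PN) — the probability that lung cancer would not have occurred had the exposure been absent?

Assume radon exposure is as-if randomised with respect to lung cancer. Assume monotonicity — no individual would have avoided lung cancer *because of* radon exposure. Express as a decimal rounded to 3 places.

p₁ = 0.446, p₀ = 0.196.
Under exogeneity and monotonicity, PN = (p₁ − p₀) / p₁.
PN = (0.446 − 0.196) / 0.446 = 0.25 / 0.446 ≈ 0.5605

PN ≈ 0.561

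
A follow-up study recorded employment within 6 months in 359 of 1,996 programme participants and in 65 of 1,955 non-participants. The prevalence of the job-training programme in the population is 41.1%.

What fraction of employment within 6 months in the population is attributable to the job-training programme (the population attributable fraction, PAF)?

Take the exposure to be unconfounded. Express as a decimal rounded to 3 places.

p₁ = P(outcome | exposed) = 359/1996 = 0.17986
p₀ = P(outcome | unexposed) = 65/1955 = 0.033248
Overall risk P(Y=1) = π·p₁ + (1−π)·p₀ = 0.411×0.17986 + 0.589×0.033248 = 0.093505.
Under exogeneity, PAF = [P(Y=1) − p₀] / P(Y=1).
PAF = (0.093505 − 0.033248) / 0.093505 ≈ 0.6444

PAF ≈ 0.644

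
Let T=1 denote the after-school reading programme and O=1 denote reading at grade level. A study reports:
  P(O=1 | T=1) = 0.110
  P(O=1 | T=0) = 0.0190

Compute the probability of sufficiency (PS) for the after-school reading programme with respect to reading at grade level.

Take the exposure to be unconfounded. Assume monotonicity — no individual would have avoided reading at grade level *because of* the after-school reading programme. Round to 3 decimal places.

PS ≈ 0.093

Let p₁ = 0.11, p₀ = 0.019.
Under exogeneity and monotonicity, PS = (p₁ − p₀) / (1 − p₀).
PS = (0.11 − 0.019) / (1 − 0.019) = 0.091 / 0.981 ≈ 0.0928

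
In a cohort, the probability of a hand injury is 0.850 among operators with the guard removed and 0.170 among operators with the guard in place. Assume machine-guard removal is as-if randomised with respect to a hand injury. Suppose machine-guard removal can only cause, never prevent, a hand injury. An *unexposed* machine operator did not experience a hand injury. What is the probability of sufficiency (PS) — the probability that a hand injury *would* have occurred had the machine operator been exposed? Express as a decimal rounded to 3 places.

Let p₁ = 0.85, p₀ = 0.17.
Under exogeneity and monotonicity, PS = (p₁ − p₀) / (1 − p₀).
PS = (0.85 − 0.17) / (1 − 0.17) = 0.68 / 0.83 ≈ 0.8193

PS ≈ 0.819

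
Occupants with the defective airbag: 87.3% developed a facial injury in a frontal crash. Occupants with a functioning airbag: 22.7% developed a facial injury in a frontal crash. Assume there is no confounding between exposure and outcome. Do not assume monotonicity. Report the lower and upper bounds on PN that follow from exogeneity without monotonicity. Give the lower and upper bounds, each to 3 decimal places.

0.740 ≤ PN ≤ 0.885

p₁ = 0.873, p₀ = 0.227.
Under exogeneity alone the bounds on PN are max{0,(p₁−p₀)/p₁} ≤ PN ≤ min{1,(1−p₀)/p₁}.
  lower = (p₁ − p₀)/p₁ = 0.646 / 0.873 ≈ 0.7400
  upper = min{1, (1 − p₀)/p₁} = 0.773 / 0.873 ≈ 0.8855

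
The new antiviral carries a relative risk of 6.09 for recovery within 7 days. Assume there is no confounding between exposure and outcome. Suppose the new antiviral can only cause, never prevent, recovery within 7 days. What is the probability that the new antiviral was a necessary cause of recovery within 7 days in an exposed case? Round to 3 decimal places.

Under exogeneity and monotonicity, PN = (RR − 1) / RR = 1 − 1/RR.
PN = (6.09 − 1) / 6.09 = 5.09 / 6.09 ≈ 0.8358

PN ≈ 0.836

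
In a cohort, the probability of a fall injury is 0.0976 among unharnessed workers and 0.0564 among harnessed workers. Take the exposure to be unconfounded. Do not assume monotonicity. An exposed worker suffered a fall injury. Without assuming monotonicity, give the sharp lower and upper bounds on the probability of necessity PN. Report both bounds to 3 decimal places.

0.422 ≤ PN ≤ 1.000

Let p₁ = 0.0976, p₀ = 0.0564.
Under exogeneity alone the bounds on PN are max{0,(p₁−p₀)/p₁} ≤ PN ≤ min{1,(1−p₀)/p₁}.
  lower = (p₁ − p₀)/p₁ = 0.0412 / 0.0976 ≈ 0.4221
  upper = min{1, (1 − p₀)/p₁} = 0.9436 / 0.0976 ≈ 9.6680 → capped at 1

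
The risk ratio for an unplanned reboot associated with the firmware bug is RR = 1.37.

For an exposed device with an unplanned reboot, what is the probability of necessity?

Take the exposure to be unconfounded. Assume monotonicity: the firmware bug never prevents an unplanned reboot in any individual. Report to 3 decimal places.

PN ≈ 0.270

Under exogeneity and monotonicity, PN = (RR − 1) / RR = 1 − 1/RR.
PN = (1.37 − 1) / 1.37 = 0.37 / 1.37 ≈ 0.2701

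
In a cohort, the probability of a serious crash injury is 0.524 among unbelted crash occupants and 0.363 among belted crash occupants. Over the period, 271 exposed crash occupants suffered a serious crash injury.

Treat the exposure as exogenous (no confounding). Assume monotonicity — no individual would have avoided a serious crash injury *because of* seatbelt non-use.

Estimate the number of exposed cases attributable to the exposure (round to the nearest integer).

Let p₁ = 0.524, p₀ = 0.363.
PN = (p₁ − p₀)/p₁ = (0.524 − 0.363) / 0.524 ≈ 0.30725.
Attributable cases ≈ PN × (exposed cases) = 0.30725 × 271 ≈ 83.27.

about 83 cases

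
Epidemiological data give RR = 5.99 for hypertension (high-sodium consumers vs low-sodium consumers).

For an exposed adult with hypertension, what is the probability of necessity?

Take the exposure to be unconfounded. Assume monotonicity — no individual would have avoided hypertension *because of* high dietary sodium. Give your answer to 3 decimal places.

PN ≈ 0.833

Under exogeneity and monotonicity, PN = (RR − 1) / RR = 1 − 1/RR.
PN = (5.99 − 1) / 5.99 = 4.99 / 5.99 ≈ 0.8331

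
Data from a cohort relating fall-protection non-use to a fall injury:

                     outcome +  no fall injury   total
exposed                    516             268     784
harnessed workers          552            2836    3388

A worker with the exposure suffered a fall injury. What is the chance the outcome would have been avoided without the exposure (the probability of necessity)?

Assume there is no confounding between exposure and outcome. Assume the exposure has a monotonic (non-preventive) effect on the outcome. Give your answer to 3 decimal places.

p₁ = P(outcome | exposed) = 516/784 = 0.65816
p₀ = P(outcome | unexposed) = 552/3388 = 0.16293
Under exogeneity and monotonicity, PN = (p₁ − p₀) / p₁.
PN = (0.65816 − 0.16293) / 0.65816 = 0.49524 / 0.65816 ≈ 0.7525

PN ≈ 0.752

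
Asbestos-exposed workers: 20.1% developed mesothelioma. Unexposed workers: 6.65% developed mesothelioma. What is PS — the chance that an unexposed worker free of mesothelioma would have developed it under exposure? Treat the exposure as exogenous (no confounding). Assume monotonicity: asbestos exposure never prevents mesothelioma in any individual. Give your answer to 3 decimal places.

p₁ = 0.201, p₀ = 0.0665.
Under exogeneity and monotonicity, PS = (p₁ − p₀) / (1 − p₀).
PS = (0.201 − 0.0665) / (1 − 0.0665) = 0.1345 / 0.9335 ≈ 0.1441

PS ≈ 0.144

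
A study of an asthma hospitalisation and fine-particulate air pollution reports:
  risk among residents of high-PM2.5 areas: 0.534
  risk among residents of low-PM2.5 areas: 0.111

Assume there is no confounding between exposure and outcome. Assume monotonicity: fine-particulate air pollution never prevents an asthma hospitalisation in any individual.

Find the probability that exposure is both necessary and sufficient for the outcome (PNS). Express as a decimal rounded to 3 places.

PNS ≈ 0.423

Let p₁ = 0.534, p₀ = 0.111.
Under exogeneity and monotonicity, PNS = p₁ − p₀.
PNS = 0.534 − 0.111 = 0.423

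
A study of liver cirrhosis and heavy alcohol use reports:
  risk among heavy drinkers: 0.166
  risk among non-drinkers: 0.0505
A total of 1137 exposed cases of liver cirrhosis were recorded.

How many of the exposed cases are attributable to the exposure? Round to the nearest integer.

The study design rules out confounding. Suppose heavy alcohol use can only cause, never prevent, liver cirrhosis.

Let p₁ = 0.166, p₀ = 0.0505.
PN = (p₁ − p₀)/p₁ = (0.166 − 0.0505) / 0.166 ≈ 0.69578.
Attributable cases ≈ PN × (exposed cases) = 0.69578 × 1137 ≈ 791.11.

about 791 cases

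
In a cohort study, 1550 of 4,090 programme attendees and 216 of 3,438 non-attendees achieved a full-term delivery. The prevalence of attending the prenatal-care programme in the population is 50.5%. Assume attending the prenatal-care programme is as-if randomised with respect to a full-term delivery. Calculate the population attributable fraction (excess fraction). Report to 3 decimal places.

p₁ = P(outcome | exposed) = 1550/4090 = 0.37897
p₀ = P(outcome | unexposed) = 216/3438 = 0.062827
Overall risk P(Y=1) = π·p₁ + (1−π)·p₀ = 0.505×0.37897 + 0.495×0.062827 = 0.22248.
Under exogeneity, PAF = [P(Y=1) − p₀] / P(Y=1).
PAF = (0.22248 − 0.062827) / 0.22248 ≈ 0.7176

PAF ≈ 0.718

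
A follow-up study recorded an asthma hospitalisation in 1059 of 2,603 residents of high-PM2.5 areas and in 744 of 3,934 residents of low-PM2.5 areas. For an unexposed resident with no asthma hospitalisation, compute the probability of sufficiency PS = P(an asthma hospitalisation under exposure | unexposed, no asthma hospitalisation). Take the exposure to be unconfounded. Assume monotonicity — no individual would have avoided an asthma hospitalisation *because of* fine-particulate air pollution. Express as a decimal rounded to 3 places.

PS ≈ 0.268

p₁ = P(outcome | exposed) = 1059/2603 = 0.40684
p₀ = P(outcome | unexposed) = 744/3934 = 0.18912
Under exogeneity and monotonicity, PS = (p₁ − p₀) / (1 − p₀).
PS = (0.40684 − 0.18912) / (1 − 0.18912) = 0.21772 / 0.81088 ≈ 0.2685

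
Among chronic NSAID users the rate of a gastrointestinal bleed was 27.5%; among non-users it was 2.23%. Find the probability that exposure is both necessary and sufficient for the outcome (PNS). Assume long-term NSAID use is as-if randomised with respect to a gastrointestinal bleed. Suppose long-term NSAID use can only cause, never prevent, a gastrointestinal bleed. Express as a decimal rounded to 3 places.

p₁ = 0.275, p₀ = 0.0223.
Under exogeneity and monotonicity, PNS = p₁ − p₀.
PNS = 0.275 − 0.0223 = 0.2527

PNS ≈ 0.253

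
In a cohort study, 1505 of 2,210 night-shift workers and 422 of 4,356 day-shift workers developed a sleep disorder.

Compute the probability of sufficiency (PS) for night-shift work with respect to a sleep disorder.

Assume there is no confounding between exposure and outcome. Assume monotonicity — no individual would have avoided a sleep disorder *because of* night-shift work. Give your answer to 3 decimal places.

p₁ = P(outcome | exposed) = 1505/2210 = 0.681
p₀ = P(outcome | unexposed) = 422/4356 = 0.096878
Under exogeneity and monotonicity, PS = (p₁ − p₀) / (1 − p₀).
PS = (0.681 − 0.096878) / (1 − 0.096878) = 0.58412 / 0.90312 ≈ 0.6468

PS ≈ 0.647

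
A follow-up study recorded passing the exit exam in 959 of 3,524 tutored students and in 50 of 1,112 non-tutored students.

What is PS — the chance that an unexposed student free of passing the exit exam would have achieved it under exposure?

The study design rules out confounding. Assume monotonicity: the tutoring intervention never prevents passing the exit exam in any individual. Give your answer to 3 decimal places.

p₁ = P(outcome | exposed) = 959/3524 = 0.27213
p₀ = P(outcome | unexposed) = 50/1112 = 0.044964
Under exogeneity and monotonicity, PS = (p₁ − p₀) / (1 − p₀).
PS = (0.27213 − 0.044964) / (1 − 0.044964) = 0.22717 / 0.95504 ≈ 0.2379

PS ≈ 0.238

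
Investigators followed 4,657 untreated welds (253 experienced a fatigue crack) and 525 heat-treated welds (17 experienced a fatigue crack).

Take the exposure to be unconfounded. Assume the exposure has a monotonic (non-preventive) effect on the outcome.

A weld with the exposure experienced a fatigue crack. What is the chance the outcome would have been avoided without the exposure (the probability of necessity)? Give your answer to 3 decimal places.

PN ≈ 0.404

p₁ = P(outcome | exposed) = 253/4657 = 0.054327
p₀ = P(outcome | unexposed) = 17/525 = 0.032381
Under exogeneity and monotonicity, PN = (p₁ − p₀) / p₁.
PN = (0.054327 − 0.032381) / 0.054327 = 0.021946 / 0.054327 ≈ 0.4040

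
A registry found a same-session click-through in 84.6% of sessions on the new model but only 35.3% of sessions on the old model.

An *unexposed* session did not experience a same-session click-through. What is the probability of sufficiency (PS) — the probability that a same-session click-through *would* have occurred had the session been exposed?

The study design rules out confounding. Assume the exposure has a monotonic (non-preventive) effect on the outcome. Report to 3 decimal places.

p₁ = 0.846, p₀ = 0.353.
Under exogeneity and monotonicity, PS = (p₁ − p₀) / (1 − p₀).
PS = (0.846 − 0.353) / (1 − 0.353) = 0.493 / 0.647 ≈ 0.7620

PS ≈ 0.762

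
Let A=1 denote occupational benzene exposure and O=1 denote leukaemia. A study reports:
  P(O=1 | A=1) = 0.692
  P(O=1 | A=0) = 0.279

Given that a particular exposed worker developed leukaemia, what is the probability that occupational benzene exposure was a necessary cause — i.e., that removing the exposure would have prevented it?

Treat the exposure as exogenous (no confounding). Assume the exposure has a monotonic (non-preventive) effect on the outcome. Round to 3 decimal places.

Let p₁ = 0.692, p₀ = 0.279.
Under exogeneity and monotonicity, PN = (p₁ − p₀) / p₁.
PN = (0.692 − 0.279) / 0.692 = 0.413 / 0.692 ≈ 0.5968

PN ≈ 0.597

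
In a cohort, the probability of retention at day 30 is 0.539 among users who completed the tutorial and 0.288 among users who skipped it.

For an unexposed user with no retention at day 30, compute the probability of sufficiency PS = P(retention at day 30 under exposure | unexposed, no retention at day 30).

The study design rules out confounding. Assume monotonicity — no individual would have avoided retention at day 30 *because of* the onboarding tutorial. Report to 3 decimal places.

Let p₁ = 0.539, p₀ = 0.288.
Under exogeneity and monotonicity, PS = (p₁ − p₀) / (1 − p₀).
PS = (0.539 − 0.288) / (1 − 0.288) = 0.251 / 0.712 ≈ 0.3525

PS ≈ 0.353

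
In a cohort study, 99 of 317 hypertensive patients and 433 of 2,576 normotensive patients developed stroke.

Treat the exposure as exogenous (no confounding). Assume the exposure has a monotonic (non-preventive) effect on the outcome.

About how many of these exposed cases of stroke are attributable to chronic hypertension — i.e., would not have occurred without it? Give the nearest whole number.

p₁ = P(outcome | exposed) = 99/317 = 0.3123
p₀ = P(outcome | unexposed) = 433/2576 = 0.16809
PN = (p₁ − p₀)/p₁ = (0.3123 − 0.16809) / 0.3123 ≈ 0.46177.
Attributable cases ≈ PN × (exposed cases) = 0.46177 × 99 ≈ 45.72.

about 46 cases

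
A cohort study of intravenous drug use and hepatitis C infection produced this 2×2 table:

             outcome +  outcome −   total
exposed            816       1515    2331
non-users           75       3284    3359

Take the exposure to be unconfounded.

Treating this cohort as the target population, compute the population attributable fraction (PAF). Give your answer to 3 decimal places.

PAF ≈ 0.857

p₁ = P(outcome | exposed) = 816/2331 = 0.35006
p₀ = P(outcome | unexposed) = 75/3359 = 0.022328
Exposure prevalence π = 2331/5690 = 0.40967; overall risk P(Y=1) = 0.15659.
Under exogeneity, PAF = [P(Y=1) − p₀]/P(Y=1).
PAF = (0.15659 − 0.022328) / 0.15659 ≈ 0.8574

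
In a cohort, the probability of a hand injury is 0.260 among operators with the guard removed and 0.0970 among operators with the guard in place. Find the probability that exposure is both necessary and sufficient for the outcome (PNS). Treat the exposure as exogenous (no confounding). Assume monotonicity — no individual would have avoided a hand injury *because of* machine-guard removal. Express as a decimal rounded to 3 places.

PNS ≈ 0.163

Let p₁ = 0.26, p₀ = 0.097.
Under exogeneity and monotonicity, PNS = p₁ − p₀.
PNS = 0.26 − 0.097 = 0.163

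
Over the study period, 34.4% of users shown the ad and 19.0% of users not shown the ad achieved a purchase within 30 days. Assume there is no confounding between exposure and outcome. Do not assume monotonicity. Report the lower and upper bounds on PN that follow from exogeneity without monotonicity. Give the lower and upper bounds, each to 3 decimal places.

0.448 ≤ PN ≤ 1.000

p₁ = 0.344, p₀ = 0.19.
Under exogeneity alone the bounds on PN are max{0,(p₁−p₀)/p₁} ≤ PN ≤ min{1,(1−p₀)/p₁}.
  lower = (p₁ − p₀)/p₁ = 0.154 / 0.344 ≈ 0.4477
  upper = min{1, (1 − p₀)/p₁} = 0.81 / 0.344 ≈ 2.3547 → capped at 1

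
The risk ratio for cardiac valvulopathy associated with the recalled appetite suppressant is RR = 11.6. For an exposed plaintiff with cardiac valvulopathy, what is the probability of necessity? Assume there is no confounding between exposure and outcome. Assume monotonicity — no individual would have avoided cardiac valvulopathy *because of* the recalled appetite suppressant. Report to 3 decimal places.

Under exogeneity and monotonicity, PN = (RR − 1) / RR = 1 − 1/RR.
PN = (11.6 − 1) / 11.6 = 10.6 / 11.6 ≈ 0.9138

PN ≈ 0.914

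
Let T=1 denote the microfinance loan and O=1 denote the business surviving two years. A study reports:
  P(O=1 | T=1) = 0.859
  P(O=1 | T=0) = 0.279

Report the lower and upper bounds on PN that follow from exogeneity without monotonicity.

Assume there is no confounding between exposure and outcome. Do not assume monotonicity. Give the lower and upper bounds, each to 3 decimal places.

0.675 ≤ PN ≤ 0.839

Let p₁ = 0.859, p₀ = 0.279.
Under exogeneity alone the bounds on PN are max{0,(p₁−p₀)/p₁} ≤ PN ≤ min{1,(1−p₀)/p₁}.
  lower = (p₁ − p₀)/p₁ = 0.58 / 0.859 ≈ 0.6752
  upper = min{1, (1 − p₀)/p₁} = 0.721 / 0.859 ≈ 0.8393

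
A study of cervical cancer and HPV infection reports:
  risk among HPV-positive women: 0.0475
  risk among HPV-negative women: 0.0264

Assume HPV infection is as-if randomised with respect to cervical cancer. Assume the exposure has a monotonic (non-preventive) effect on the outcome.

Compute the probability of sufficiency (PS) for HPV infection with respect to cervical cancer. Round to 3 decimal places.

Let p₁ = 0.0475, p₀ = 0.0264.
Under exogeneity and monotonicity, PS = (p₁ − p₀) / (1 − p₀).
PS = (0.0475 − 0.0264) / (1 − 0.0264) = 0.0211 / 0.9736 ≈ 0.0217

PS ≈ 0.022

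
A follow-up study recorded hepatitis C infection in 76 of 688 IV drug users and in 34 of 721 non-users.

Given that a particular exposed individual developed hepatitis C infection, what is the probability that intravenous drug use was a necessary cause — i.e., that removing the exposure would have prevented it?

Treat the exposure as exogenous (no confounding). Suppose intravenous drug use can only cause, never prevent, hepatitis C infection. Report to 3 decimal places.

PN ≈ 0.573

p₁ = P(outcome | exposed) = 76/688 = 0.11047
p₀ = P(outcome | unexposed) = 34/721 = 0.047157
Under exogeneity and monotonicity, PN = (p₁ − p₀) / p₁.
PN = (0.11047 − 0.047157) / 0.11047 = 0.063308 / 0.11047 ≈ 0.5731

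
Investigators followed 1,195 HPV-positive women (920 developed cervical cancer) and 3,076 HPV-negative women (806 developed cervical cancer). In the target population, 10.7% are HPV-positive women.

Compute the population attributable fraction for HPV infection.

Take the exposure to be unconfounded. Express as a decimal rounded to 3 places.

p₁ = P(outcome | exposed) = 920/1195 = 0.76987
p₀ = P(outcome | unexposed) = 806/3076 = 0.26203
Overall risk P(Y=1) = π·p₁ + (1−π)·p₀ = 0.107×0.76987 + 0.893×0.26203 = 0.31637.
Under exogeneity, PAF = [P(Y=1) − p₀] / P(Y=1).
PAF = (0.31637 − 0.26203) / 0.31637 ≈ 0.1718

PAF ≈ 0.172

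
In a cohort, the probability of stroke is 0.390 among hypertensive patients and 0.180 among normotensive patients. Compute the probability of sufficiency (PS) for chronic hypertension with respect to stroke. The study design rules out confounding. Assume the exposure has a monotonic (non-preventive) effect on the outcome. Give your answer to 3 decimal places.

Let p₁ = 0.39, p₀ = 0.18.
Under exogeneity and monotonicity, PS = (p₁ − p₀) / (1 − p₀).
PS = (0.39 − 0.18) / (1 − 0.18) = 0.21 / 0.82 ≈ 0.2561

PS ≈ 0.256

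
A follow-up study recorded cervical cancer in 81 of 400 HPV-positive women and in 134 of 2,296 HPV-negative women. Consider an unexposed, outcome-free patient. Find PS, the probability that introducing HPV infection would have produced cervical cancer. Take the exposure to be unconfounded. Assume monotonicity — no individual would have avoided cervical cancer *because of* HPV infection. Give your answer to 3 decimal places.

PS ≈ 0.153

p₁ = P(outcome | exposed) = 81/400 = 0.2025
p₀ = P(outcome | unexposed) = 134/2296 = 0.058362
Under exogeneity and monotonicity, PS = (p₁ − p₀) / (1 − p₀).
PS = (0.2025 − 0.058362) / (1 − 0.058362) = 0.14414 / 0.94164 ≈ 0.1531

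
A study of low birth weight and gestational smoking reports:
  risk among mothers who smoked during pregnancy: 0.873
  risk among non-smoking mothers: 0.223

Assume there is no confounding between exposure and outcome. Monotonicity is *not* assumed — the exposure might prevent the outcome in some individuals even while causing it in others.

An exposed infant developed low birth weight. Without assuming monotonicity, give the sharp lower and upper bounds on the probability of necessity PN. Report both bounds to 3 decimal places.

0.745 ≤ PN ≤ 0.890

Let p₁ = 0.873, p₀ = 0.223.
Under exogeneity alone the bounds on PN are max{0,(p₁−p₀)/p₁} ≤ PN ≤ min{1,(1−p₀)/p₁}.
  lower = (p₁ − p₀)/p₁ = 0.65 / 0.873 ≈ 0.7446
  upper = min{1, (1 − p₀)/p₁} = 0.777 / 0.873 ≈ 0.8900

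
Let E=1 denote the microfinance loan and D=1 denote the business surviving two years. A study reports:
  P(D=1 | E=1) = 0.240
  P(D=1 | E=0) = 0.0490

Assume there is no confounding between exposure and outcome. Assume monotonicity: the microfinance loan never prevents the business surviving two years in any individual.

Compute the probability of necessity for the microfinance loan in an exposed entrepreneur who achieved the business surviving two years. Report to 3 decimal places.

PN ≈ 0.796

Let p₁ = 0.24, p₀ = 0.049.
Under exogeneity and monotonicity, PN = (p₁ − p₀) / p₁.
PN = (0.24 − 0.049) / 0.24 = 0.191 / 0.24 ≈ 0.7958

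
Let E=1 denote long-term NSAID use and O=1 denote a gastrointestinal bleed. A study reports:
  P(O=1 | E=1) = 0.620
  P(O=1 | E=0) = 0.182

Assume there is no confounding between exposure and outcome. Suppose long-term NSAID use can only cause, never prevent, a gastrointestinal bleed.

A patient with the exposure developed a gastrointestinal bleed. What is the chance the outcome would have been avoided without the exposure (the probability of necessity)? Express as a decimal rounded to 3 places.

PN ≈ 0.706

Let p₁ = 0.62, p₀ = 0.182.
Under exogeneity and monotonicity, PN = (p₁ − p₀) / p₁.
PN = (0.62 − 0.182) / 0.62 = 0.438 / 0.62 ≈ 0.7065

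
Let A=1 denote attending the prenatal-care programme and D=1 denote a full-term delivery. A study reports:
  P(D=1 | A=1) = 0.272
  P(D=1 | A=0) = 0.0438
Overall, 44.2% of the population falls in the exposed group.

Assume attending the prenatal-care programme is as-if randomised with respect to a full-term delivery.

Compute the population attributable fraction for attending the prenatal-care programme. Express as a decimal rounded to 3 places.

PAF ≈ 0.697

Let p₁ = 0.272, p₀ = 0.0438.
Overall risk P(Y=1) = π·p₁ + (1−π)·p₀ = 0.442×0.272 + 0.558×0.0438 = 0.14466.
Under exogeneity, PAF = [P(Y=1) − p₀] / P(Y=1).
PAF = (0.14466 − 0.0438) / 0.14466 ≈ 0.6972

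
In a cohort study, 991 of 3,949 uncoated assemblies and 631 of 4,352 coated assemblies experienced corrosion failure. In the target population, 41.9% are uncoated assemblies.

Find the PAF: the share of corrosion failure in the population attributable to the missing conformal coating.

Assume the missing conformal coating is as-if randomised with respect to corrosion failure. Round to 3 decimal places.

p₁ = P(outcome | exposed) = 991/3949 = 0.25095
p₀ = P(outcome | unexposed) = 631/4352 = 0.14499
Overall risk P(Y=1) = π·p₁ + (1−π)·p₀ = 0.419×0.25095 + 0.581×0.14499 = 0.18939.
Under exogeneity, PAF = [P(Y=1) − p₀] / P(Y=1).
PAF = (0.18939 − 0.14499) / 0.18939 ≈ 0.2344

PAF ≈ 0.234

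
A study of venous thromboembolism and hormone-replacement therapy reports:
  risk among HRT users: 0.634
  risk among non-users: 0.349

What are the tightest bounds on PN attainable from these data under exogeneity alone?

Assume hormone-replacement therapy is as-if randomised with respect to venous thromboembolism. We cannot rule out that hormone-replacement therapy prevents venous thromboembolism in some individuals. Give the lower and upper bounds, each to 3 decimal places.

Let p₁ = 0.634, p₀ = 0.349.
Under exogeneity alone the bounds on PN are max{0,(p₁−p₀)/p₁} ≤ PN ≤ min{1,(1−p₀)/p₁}.
  lower = (p₁ − p₀)/p₁ = 0.285 / 0.634 ≈ 0.4495
  upper = min{1, (1 − p₀)/p₁} = 0.651 / 0.634 ≈ 1.0268 → capped at 1

0.450 ≤ PN ≤ 1.000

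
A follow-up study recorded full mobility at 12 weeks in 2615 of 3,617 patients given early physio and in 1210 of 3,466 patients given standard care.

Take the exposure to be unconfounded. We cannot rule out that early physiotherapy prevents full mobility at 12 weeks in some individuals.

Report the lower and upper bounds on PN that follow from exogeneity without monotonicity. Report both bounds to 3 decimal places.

0.517 ≤ PN ≤ 0.900

p₁ = P(outcome | exposed) = 2615/3617 = 0.72297
p₀ = P(outcome | unexposed) = 1210/3466 = 0.34911
Under exogeneity alone the bounds on PN are max{0,(p₁−p₀)/p₁} ≤ PN ≤ min{1,(1−p₀)/p₁}.
  lower = (p₁ − p₀)/p₁ = 0.37387 / 0.72297 ≈ 0.5171
  upper = min{1, (1 − p₀)/p₁} = 0.65089 / 0.72297 ≈ 0.9003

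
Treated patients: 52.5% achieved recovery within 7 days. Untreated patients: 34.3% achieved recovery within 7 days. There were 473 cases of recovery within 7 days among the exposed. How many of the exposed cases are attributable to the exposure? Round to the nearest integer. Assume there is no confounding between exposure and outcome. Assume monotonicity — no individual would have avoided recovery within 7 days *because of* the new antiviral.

about 164 cases

p₁ = 0.525, p₀ = 0.343.
PN = (p₁ − p₀)/p₁ = (0.525 − 0.343) / 0.525 ≈ 0.34667.
Attributable cases ≈ PN × (exposed cases) = 0.34667 × 473 ≈ 163.97.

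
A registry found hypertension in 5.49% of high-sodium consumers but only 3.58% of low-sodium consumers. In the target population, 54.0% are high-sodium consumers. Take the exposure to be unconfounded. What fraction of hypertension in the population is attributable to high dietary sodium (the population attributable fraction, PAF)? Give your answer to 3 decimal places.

PAF ≈ 0.224

p₁ = 0.0549, p₀ = 0.0358.
Overall risk P(Y=1) = π·p₁ + (1−π)·p₀ = 0.54×0.0549 + 0.46×0.0358 = 0.046114.
Under exogeneity, PAF = [P(Y=1) − p₀] / P(Y=1).
PAF = (0.046114 − 0.0358) / 0.046114 ≈ 0.2237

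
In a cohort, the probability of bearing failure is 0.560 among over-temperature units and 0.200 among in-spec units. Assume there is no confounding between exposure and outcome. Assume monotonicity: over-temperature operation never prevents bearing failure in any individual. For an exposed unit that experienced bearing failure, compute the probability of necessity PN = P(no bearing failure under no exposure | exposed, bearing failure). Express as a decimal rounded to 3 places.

PN ≈ 0.643

Let p₁ = 0.56, p₀ = 0.2.
Under exogeneity and monotonicity, PN = (p₁ − p₀) / p₁.
PN = (0.56 − 0.2) / 0.56 = 0.36 / 0.56 ≈ 0.6429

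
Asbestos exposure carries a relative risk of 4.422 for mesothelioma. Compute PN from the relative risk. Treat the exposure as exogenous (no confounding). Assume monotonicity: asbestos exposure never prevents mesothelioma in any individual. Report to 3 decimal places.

Under exogeneity and monotonicity, PN = (RR − 1) / RR = 1 − 1/RR.
PN = (4.422 − 1) / 4.422 = 3.422 / 4.422 ≈ 0.7739

PN ≈ 0.774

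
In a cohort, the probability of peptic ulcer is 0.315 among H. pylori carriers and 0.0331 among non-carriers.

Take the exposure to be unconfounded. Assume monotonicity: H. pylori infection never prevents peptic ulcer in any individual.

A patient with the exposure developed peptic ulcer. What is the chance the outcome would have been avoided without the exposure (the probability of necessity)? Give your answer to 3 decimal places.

Let p₁ = 0.315, p₀ = 0.0331.
Under exogeneity and monotonicity, PN = (p₁ − p₀) / p₁.
PN = (0.315 − 0.0331) / 0.315 = 0.2819 / 0.315 ≈ 0.8949

PN ≈ 0.895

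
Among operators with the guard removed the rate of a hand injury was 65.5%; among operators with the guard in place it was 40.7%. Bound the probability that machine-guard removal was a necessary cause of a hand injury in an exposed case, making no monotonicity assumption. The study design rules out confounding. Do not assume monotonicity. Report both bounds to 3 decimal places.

p₁ = 0.655, p₀ = 0.407.
Under exogeneity alone the bounds on PN are max{0,(p₁−p₀)/p₁} ≤ PN ≤ min{1,(1−p₀)/p₁}.
  lower = (p₁ − p₀)/p₁ = 0.248 / 0.655 ≈ 0.3786
  upper = min{1, (1 − p₀)/p₁} = 0.593 / 0.655 ≈ 0.9053

0.379 ≤ PN ≤ 0.905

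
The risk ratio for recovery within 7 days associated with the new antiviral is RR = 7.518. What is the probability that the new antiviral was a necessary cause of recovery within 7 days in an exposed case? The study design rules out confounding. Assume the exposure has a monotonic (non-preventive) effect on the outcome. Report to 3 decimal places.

PN ≈ 0.867

Under exogeneity and monotonicity, PN = (RR − 1) / RR = 1 − 1/RR.
PN = (7.518 − 1) / 7.518 = 6.518 / 7.518 ≈ 0.8670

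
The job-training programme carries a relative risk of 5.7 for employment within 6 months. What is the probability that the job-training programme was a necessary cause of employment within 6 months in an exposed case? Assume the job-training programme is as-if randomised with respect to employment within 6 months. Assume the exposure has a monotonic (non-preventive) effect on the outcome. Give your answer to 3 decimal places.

PN ≈ 0.825

Under exogeneity and monotonicity, PN = (RR − 1) / RR = 1 − 1/RR.
PN = (5.7 − 1) / 5.7 = 4.7 / 5.7 ≈ 0.8246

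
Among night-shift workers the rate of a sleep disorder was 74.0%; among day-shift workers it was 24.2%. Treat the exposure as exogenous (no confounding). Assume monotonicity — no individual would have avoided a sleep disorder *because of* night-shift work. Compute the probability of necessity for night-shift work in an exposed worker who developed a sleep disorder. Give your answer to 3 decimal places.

PN ≈ 0.673

p₁ = 0.74, p₀ = 0.242.
Under exogeneity and monotonicity, PN = (p₁ − p₀) / p₁.
PN = (0.74 − 0.242) / 0.74 = 0.498 / 0.74 ≈ 0.6730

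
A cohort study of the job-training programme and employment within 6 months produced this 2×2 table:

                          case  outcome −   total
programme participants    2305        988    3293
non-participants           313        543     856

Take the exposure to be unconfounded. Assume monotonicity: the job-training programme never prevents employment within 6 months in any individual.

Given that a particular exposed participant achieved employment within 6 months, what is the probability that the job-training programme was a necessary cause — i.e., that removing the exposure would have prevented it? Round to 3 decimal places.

p₁ = P(outcome | exposed) = 2305/3293 = 0.69997
p₀ = P(outcome | unexposed) = 313/856 = 0.36565
Under exogeneity and monotonicity, PN = (p₁ − p₀)/p₁.
PN = (0.69997 − 0.36565) / 0.69997 ≈ 0.4776

PN ≈ 0.478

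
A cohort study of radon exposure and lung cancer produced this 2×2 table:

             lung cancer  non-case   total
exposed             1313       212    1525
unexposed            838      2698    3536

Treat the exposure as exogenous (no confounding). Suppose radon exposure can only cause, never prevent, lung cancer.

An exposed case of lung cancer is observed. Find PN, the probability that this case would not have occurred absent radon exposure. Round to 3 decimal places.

PN ≈ 0.725

p₁ = P(outcome | exposed) = 1313/1525 = 0.86098
p₀ = P(outcome | unexposed) = 838/3536 = 0.23699
Under exogeneity and monotonicity, PN = (p₁ − p₀)/p₁.
PN = (0.86098 − 0.23699) / 0.86098 ≈ 0.7247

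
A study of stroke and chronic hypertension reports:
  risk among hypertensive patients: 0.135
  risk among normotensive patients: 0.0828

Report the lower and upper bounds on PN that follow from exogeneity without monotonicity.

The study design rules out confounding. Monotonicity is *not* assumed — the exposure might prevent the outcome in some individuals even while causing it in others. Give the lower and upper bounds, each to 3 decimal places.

Let p₁ = 0.135, p₀ = 0.0828.
Under exogeneity alone the bounds on PN are max{0,(p₁−p₀)/p₁} ≤ PN ≤ min{1,(1−p₀)/p₁}.
  lower = (p₁ − p₀)/p₁ = 0.0522 / 0.135 ≈ 0.3867
  upper = min{1, (1 − p₀)/p₁} = 0.9172 / 0.135 ≈ 6.7941 → capped at 1

0.387 ≤ PN ≤ 1.000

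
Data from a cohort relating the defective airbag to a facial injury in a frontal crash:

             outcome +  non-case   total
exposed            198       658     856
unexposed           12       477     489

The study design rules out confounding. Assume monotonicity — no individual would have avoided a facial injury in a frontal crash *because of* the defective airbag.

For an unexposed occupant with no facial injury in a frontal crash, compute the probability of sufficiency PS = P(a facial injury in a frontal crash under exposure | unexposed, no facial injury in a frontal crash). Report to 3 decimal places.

p₁ = P(outcome | exposed) = 198/856 = 0.23131
p₀ = P(outcome | unexposed) = 12/489 = 0.02454
Under exogeneity and monotonicity, PS = (p₁ − p₀) / (1 − p₀).
PS = (0.23131 − 0.02454) / (1 − 0.02454) = 0.20677 / 0.97546 ≈ 0.2120

PS ≈ 0.212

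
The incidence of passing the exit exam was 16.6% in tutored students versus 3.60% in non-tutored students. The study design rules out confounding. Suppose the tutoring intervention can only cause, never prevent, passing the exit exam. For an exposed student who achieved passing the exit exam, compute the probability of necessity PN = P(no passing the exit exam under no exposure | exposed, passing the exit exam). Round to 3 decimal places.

p₁ = 0.166, p₀ = 0.036.
Under exogeneity and monotonicity, PN = (p₁ − p₀) / p₁.
PN = (0.166 − 0.036) / 0.166 = 0.13 / 0.166 ≈ 0.7831

PN ≈ 0.783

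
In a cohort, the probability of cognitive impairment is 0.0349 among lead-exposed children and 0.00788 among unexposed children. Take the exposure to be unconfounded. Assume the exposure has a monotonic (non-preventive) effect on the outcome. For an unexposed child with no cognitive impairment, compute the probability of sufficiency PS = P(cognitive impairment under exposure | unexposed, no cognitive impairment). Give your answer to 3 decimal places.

PS ≈ 0.027

Let p₁ = 0.0349, p₀ = 0.00788.
Under exogeneity and monotonicity, PS = (p₁ − p₀) / (1 − p₀).
PS = (0.0349 − 0.00788) / (1 − 0.00788) = 0.02702 / 0.99212 ≈ 0.0272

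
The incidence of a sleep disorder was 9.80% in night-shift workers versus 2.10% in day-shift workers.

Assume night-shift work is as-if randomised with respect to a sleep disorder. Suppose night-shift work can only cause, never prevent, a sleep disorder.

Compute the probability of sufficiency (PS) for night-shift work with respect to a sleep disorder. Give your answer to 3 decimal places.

p₁ = 0.098, p₀ = 0.021.
Under exogeneity and monotonicity, PS = (p₁ − p₀) / (1 − p₀).
PS = (0.098 − 0.021) / (1 − 0.021) = 0.077 / 0.979 ≈ 0.0787

PS ≈ 0.079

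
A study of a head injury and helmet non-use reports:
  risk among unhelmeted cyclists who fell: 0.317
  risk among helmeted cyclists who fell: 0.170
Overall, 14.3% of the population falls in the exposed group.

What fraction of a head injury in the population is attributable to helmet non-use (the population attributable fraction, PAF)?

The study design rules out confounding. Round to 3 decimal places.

PAF ≈ 0.110

Let p₁ = 0.317, p₀ = 0.17.
Overall risk P(Y=1) = π·p₁ + (1−π)·p₀ = 0.143×0.317 + 0.857×0.17 = 0.19102.
Under exogeneity, PAF = [P(Y=1) − p₀] / P(Y=1).
PAF = (0.19102 − 0.17) / 0.19102 ≈ 0.1100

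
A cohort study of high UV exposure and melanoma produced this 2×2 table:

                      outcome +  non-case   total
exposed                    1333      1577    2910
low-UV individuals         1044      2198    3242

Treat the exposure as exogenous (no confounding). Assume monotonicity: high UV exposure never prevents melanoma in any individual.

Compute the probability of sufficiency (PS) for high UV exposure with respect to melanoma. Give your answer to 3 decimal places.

PS ≈ 0.201

p₁ = P(outcome | exposed) = 1333/2910 = 0.45808
p₀ = P(outcome | unexposed) = 1044/3242 = 0.32202
Under exogeneity and monotonicity, PS = (p₁ − p₀)/(1 − p₀).
PS = (0.45808 − 0.32202) / 0.67798 ≈ 0.2007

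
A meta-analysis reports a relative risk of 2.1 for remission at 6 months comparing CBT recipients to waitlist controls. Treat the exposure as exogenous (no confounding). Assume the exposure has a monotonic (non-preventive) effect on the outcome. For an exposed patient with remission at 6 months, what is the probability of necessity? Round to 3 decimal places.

PN ≈ 0.524

Under exogeneity and monotonicity, PN = (RR − 1) / RR = 1 − 1/RR.
PN = (2.1 − 1) / 2.1 = 1.1 / 2.1 ≈ 0.5238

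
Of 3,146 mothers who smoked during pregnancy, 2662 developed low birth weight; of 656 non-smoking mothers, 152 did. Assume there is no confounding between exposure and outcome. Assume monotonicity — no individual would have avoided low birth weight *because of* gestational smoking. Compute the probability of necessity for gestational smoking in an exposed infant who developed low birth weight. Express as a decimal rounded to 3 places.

p₁ = P(outcome | exposed) = 2662/3146 = 0.84615
p₀ = P(outcome | unexposed) = 152/656 = 0.23171
Under exogeneity and monotonicity, PN = (p₁ − p₀) / p₁.
PN = (0.84615 − 0.23171) / 0.84615 = 0.61445 / 0.84615 ≈ 0.7262

PN ≈ 0.726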